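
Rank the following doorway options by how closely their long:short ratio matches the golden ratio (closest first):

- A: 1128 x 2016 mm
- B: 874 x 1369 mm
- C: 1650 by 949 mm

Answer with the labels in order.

B, C, A

A: 2016/1128 ≈ 1.787 → |1.787 − 1.618| = 0.169
B: 1369/874 ≈ 1.566 → |1.566 − 1.618| = 0.052
C: 1650/949 ≈ 1.739 → |1.739 − 1.618| = 0.121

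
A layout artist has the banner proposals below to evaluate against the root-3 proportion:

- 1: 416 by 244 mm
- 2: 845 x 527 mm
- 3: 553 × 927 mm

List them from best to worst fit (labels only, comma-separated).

1: 416/244 ≈ 1.705 → |1.705 − 1.732| = 0.027
2: 845/527 ≈ 1.603 → |1.603 − 1.732| = 0.129
3: 927/553 ≈ 1.676 → |1.676 − 1.732| = 0.056

1, 3, 2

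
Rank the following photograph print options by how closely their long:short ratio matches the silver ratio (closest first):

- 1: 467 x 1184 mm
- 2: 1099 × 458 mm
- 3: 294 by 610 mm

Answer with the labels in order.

2, 1, 3

Ratios: 1 = 1184 / 467 ≈ 2.535; 2 = 1099 / 458 ≈ 2.400; 3 = 610 / 294 ≈ 2.075.
|Δ from 2.414|: 1 0.121; 2 0.014; 3 0.339.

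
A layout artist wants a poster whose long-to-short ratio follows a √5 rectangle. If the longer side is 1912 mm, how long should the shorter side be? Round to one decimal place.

root-5 ≈ 2.23607.
Shorter side = 1912 ÷ 2.23607 ≈ 855.072 → 855.1 mm.

855.1 mm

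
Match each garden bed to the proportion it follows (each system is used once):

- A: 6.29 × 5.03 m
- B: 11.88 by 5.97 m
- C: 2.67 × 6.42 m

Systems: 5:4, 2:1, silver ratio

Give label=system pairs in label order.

Ratios: A ≈ 1.250; B ≈ 1.990; C ≈ 2.404.
Targets: 5:4 ≈ 1.250; 2:1 ≈ 2.000; silver ratio ≈ 2.414.

A=5:4, B=2:1, C=silver ratio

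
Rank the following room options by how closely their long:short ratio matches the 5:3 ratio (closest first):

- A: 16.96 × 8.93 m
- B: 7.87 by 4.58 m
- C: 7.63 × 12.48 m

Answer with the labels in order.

C, B, A

A: 16.96/8.93 ≈ 1.899 → |1.899 − 1.667| = 0.232
B: 7.87/4.58 ≈ 1.718 → |1.718 − 1.667| = 0.051
C: 12.48/7.63 ≈ 1.636 → |1.636 − 1.667| = 0.031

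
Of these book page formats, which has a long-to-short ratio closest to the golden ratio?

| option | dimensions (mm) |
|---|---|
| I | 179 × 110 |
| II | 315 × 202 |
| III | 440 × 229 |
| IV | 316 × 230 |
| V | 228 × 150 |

I

Target golden ratio ≈ 1.618.
I: 1.627 (Δ0.009)  II: 1.559 (Δ0.059)  III: 1.921 (Δ0.303)  IV: 1.374 (Δ0.244)  V: 1.520 (Δ0.098)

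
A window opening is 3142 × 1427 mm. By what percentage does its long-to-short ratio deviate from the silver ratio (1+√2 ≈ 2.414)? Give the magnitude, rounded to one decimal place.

Ratio = 3142 / 1427 ≈ 2.2018.
Ideal silver ratio ≈ 2.4142. |2.2018 − 2.4142| / 2.4142 ≈ 8.80% → 8.8%.

8.8%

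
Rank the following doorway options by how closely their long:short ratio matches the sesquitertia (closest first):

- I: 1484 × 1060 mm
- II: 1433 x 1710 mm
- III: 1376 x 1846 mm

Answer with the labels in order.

III, I, II

I: 1484/1060 ≈ 1.400 → |1.400 − 1.333| = 0.067
II: 1710/1433 ≈ 1.193 → |1.193 − 1.333| = 0.140
III: 1846/1376 ≈ 1.342 → |1.342 − 1.333| = 0.009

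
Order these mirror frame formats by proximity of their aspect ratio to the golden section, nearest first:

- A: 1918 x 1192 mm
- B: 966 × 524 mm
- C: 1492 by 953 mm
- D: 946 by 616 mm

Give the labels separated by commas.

A, C, D, B

Ratios: A = 1918 / 1192 ≈ 1.609; B = 966 / 524 ≈ 1.844; C = 1492 / 953 ≈ 1.566; D = 946 / 616 ≈ 1.536.
|Δ from 1.618|: A 0.009; B 0.226; C 0.052; D 0.082.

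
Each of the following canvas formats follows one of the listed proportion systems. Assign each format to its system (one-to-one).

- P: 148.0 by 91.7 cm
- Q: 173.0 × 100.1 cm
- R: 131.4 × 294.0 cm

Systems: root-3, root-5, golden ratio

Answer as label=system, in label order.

Ratios: P ≈ 1.614; Q ≈ 1.728; R ≈ 2.237.
Targets: root-3 ≈ 1.732; root-5 ≈ 2.236; golden ratio ≈ 1.618.

P=golden ratio, Q=root-3, R=root-5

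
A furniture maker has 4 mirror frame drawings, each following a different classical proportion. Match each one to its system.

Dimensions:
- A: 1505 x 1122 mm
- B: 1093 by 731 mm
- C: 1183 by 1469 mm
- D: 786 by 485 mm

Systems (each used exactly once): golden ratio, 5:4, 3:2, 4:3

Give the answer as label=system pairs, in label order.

A=4:3, B=3:2, C=5:4, D=golden ratio

A = 1505/1122 ≈ 1.341 → 4:3 (1.333)
B = 1093/731 ≈ 1.495 → 3:2 (1.500)
C = 1469/1183 ≈ 1.242 → 5:4 (1.250)
D = 786/485 ≈ 1.621 → golden ratio (1.618)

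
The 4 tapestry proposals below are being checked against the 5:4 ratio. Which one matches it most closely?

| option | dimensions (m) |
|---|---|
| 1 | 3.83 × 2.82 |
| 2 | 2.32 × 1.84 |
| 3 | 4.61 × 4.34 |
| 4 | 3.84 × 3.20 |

2

Ratios (long/short): 1 ≈ 1.358; 2 ≈ 1.261; 3 ≈ 1.062; 4 ≈ 1.200.
5:4 ≈ 1.250; option 2 is nearest (Δ 0.011).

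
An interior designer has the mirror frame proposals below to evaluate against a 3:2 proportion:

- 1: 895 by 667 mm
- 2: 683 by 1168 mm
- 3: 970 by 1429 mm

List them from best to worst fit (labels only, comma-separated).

Ratios: 1 = 895 / 667 ≈ 1.342; 2 = 1168 / 683 ≈ 1.710; 3 = 1429 / 970 ≈ 1.473.
|Δ from 1.500|: 1 0.158; 2 0.210; 3 0.027.

3, 1, 2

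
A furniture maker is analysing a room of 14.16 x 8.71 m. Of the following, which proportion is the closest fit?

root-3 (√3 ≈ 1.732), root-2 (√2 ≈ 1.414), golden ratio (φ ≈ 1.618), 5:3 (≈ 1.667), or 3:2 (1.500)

golden ratio

14.16/8.71 ≈ 1.626. Nearest candidates are golden ratio (1.618, off by 0.008) and 5:3 (1.667, off by 0.041).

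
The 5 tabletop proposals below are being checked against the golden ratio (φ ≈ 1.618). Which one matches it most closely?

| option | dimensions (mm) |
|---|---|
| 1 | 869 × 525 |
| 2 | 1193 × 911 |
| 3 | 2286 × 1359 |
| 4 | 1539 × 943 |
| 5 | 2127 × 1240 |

Target golden ratio ≈ 1.618.
1: 1.655 (Δ0.037)  2: 1.310 (Δ0.308)  3: 1.682 (Δ0.064)  4: 1.632 (Δ0.014)  5: 1.715 (Δ0.097)

4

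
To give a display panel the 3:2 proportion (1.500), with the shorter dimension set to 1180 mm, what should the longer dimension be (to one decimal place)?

1770.0 mm

3:2 = 1.50000.
Longer side = 1180 × 1.50000 ≈ 1770.000 → 1770.0 mm.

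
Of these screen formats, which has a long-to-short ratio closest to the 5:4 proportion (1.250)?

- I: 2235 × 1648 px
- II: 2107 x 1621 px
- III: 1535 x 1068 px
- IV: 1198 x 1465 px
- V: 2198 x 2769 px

Target 5:4 ≈ 1.250.
I: 1.356 (Δ0.106)  II: 1.300 (Δ0.050)  III: 1.437 (Δ0.187)  IV: 1.223 (Δ0.027)  V: 1.260 (Δ0.010)

V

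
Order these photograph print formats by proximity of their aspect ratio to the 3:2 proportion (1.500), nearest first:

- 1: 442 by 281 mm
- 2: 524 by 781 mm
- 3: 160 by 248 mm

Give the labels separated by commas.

Ratios: 1 = 442 / 281 ≈ 1.573; 2 = 781 / 524 ≈ 1.490; 3 = 248 / 160 ≈ 1.550.
|Δ from 1.500|: 1 0.073; 2 0.010; 3 0.050.

2, 3, 1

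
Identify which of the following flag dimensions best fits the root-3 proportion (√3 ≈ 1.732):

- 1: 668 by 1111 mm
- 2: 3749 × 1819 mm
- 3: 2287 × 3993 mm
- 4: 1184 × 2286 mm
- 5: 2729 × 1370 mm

Target root-3 ≈ 1.732.
1: 1.663 (Δ0.069)  2: 2.061 (Δ0.329)  3: 1.746 (Δ0.014)  4: 1.931 (Δ0.199)  5: 1.992 (Δ0.260)

3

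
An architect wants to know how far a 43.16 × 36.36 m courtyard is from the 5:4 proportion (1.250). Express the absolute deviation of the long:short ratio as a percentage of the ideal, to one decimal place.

Ratio = 43.16 / 36.36 ≈ 1.1870.
Ideal 5:4 = 1.2500. |1.1870 − 1.2500| / 1.2500 ≈ 5.04% → 5.0%.

5.0%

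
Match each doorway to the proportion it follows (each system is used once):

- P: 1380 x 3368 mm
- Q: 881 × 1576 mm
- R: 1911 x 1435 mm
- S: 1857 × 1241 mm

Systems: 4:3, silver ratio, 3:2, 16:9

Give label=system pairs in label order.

P=silver ratio, Q=16:9, R=4:3, S=3:2

Ratios: P ≈ 2.441; Q ≈ 1.789; R ≈ 1.332; S ≈ 1.496.
Targets: 4:3 ≈ 1.333; silver ratio ≈ 2.414; 3:2 ≈ 1.500; 16:9 ≈ 1.778.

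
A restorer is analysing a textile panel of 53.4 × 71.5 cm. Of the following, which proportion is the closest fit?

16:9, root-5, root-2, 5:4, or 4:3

71.5/53.4 ≈ 1.339. Nearest candidates are 4:3 (1.333, off by 0.006) and root-2 (1.414, off by 0.075).

4:3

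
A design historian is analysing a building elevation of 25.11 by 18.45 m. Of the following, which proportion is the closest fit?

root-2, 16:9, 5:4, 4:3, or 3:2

25.11/18.45 ≈ 1.361. Nearest candidates are 4:3 (1.333, off by 0.028) and root-2 (1.414, off by 0.053).

4:3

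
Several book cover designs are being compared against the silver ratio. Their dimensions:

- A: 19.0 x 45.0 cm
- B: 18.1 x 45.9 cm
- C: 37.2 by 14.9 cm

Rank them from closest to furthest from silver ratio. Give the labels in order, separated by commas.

A, C, B

Ratios: A = 45.0 / 19.0 ≈ 2.368; B = 45.9 / 18.1 ≈ 2.536; C = 37.2 / 14.9 ≈ 2.497.
|Δ from 2.414|: A 0.046; B 0.122; C 0.083.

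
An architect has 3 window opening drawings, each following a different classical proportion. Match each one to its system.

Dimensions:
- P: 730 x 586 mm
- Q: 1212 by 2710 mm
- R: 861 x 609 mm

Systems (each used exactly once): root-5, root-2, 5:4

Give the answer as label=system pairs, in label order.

P=5:4, Q=root-5, R=root-2

P = 730/586 ≈ 1.246 → 5:4 (1.250)
Q = 2710/1212 ≈ 2.236 → root-5 (2.236)
R = 861/609 ≈ 1.414 → root-2 (1.414)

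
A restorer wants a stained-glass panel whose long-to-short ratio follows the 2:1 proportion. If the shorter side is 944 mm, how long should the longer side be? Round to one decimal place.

2:1 = 2.00000.
Longer side = 944 × 2.00000 ≈ 1888.000 → 1888.0 mm.

1888.0 mm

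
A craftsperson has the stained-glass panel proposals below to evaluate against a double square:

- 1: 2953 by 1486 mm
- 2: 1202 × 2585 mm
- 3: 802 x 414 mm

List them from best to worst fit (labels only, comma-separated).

1, 3, 2

1: 2953/1486 ≈ 1.987 → |1.987 − 2.000| = 0.013
2: 2585/1202 ≈ 2.151 → |2.151 − 2.000| = 0.151
3: 802/414 ≈ 1.937 → |1.937 − 2.000| = 0.063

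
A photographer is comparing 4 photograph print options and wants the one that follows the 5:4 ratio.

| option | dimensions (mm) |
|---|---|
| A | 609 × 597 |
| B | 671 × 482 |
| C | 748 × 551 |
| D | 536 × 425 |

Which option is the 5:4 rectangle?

D

Ratios (long/short): A ≈ 1.020; B ≈ 1.392; C ≈ 1.358; D ≈ 1.261.
5:4 ≈ 1.250; option D is nearest (Δ 0.011).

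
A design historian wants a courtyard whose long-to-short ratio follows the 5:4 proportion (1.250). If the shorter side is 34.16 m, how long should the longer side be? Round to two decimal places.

42.70 m

5:4 = 1.25000.
Longer side = 34.16 × 1.25000 ≈ 42.7000 → 42.70 m.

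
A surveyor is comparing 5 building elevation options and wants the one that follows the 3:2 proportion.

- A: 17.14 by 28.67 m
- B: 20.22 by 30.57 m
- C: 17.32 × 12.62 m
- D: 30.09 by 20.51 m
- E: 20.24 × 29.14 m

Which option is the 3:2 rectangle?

B

Target 3:2 ≈ 1.500.
A: 1.673 (Δ0.173)  B: 1.512 (Δ0.012)  C: 1.372 (Δ0.128)  D: 1.467 (Δ0.033)  E: 1.440 (Δ0.060)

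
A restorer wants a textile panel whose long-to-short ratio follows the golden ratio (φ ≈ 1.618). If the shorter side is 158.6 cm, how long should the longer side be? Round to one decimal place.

golden ratio ≈ 1.61803.
Longer side = 158.6 × 1.61803 ≈ 256.620 → 256.6 cm.

256.6 cm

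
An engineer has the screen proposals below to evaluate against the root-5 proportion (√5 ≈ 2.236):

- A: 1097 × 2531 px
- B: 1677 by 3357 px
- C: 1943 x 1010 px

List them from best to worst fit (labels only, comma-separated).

A: 2531/1097 ≈ 2.307 → |2.307 − 2.236| = 0.071
B: 3357/1677 ≈ 2.002 → |2.002 − 2.236| = 0.234
C: 1943/1010 ≈ 1.924 → |1.924 − 2.236| = 0.312

A, B, C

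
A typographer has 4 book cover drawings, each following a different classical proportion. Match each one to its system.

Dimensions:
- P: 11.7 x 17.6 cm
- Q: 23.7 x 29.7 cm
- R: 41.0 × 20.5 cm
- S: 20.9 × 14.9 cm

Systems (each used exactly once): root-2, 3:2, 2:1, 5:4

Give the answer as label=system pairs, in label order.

P=3:2, Q=5:4, R=2:1, S=root-2

P = 17.6/11.7 ≈ 1.504 → 3:2 (1.500)
Q = 29.7/23.7 ≈ 1.253 → 5:4 (1.250)
R = 41.0/20.5 ≈ 2.000 → 2:1 (2.000)
S = 20.9/14.9 ≈ 1.403 → root-2 (1.414)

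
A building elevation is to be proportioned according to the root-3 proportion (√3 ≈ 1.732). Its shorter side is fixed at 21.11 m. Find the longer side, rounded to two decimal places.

36.56 m

root-3 ≈ 1.73205.
Longer side = 21.11 × 1.73205 ≈ 36.5636 → 36.56 m.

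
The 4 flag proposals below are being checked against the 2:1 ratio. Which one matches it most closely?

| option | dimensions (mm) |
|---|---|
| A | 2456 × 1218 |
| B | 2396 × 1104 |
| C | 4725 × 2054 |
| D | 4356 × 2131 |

A

Target 2:1 ≈ 2.000.
A: 2.016 (Δ0.016)  B: 2.170 (Δ0.170)  C: 2.300 (Δ0.300)  D: 2.044 (Δ0.044)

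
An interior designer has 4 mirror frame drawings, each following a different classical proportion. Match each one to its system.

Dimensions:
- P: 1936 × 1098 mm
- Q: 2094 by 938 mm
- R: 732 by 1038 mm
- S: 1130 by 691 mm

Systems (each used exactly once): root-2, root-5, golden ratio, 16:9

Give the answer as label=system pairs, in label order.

P=16:9, Q=root-5, R=root-2, S=golden ratio

Ratios: P ≈ 1.763; Q ≈ 2.232; R ≈ 1.418; S ≈ 1.635.
Targets: root-2 ≈ 1.414; root-5 ≈ 2.236; golden ratio ≈ 1.618; 16:9 ≈ 1.778.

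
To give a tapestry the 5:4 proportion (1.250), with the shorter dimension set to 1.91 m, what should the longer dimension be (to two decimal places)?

5:4 = 1.25000.
Longer side = 1.91 × 1.25000 ≈ 2.3875 → 2.39 m.

2.39 m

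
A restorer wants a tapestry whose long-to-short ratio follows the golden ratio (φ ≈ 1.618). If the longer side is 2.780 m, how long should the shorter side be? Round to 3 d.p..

1.718 m

golden ratio ≈ 1.61803.
Shorter side = 2.780 ÷ 1.61803 ≈ 1.71814 → 1.718 m.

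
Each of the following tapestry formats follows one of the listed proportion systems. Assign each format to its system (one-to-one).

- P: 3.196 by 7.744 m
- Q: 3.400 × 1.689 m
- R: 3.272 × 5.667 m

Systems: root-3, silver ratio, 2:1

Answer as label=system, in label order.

P=silver ratio, Q=2:1, R=root-3

P = 7.744/3.196 ≈ 2.423 → silver ratio (2.414)
Q = 3.400/1.689 ≈ 2.013 → 2:1 (2.000)
R = 5.667/3.272 ≈ 1.732 → root-3 (1.732)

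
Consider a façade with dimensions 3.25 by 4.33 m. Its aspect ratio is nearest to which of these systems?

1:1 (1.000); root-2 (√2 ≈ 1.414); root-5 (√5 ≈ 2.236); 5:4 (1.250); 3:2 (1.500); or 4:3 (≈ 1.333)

Ratio = 4.33 / 3.25 ≈ 1.332.
Distances: 1:1 1.000 (Δ 0.332); root-2 1.414 (Δ 0.082); root-5 2.236 (Δ 0.904); 5:4 1.250 (Δ 0.082); 3:2 1.500 (Δ 0.168); 4:3 1.333 (Δ 0.001).

4:3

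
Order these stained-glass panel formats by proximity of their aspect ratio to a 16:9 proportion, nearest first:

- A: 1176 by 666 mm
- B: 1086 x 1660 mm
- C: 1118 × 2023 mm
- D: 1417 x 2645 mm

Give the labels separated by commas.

Ratios: A = 1176 / 666 ≈ 1.766; B = 1660 / 1086 ≈ 1.529; C = 2023 / 1118 ≈ 1.809; D = 2645 / 1417 ≈ 1.867.
|Δ from 1.778|: A 0.012; B 0.249; C 0.031; D 0.089.

A, C, D, B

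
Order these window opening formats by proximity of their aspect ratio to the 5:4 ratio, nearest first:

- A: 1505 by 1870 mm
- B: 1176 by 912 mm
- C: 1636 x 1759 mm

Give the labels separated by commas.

A: 1870/1505 ≈ 1.243 → |1.243 − 1.250| = 0.007
B: 1176/912 ≈ 1.289 → |1.289 − 1.250| = 0.039
C: 1759/1636 ≈ 1.075 → |1.075 − 1.250| = 0.175

A, B, C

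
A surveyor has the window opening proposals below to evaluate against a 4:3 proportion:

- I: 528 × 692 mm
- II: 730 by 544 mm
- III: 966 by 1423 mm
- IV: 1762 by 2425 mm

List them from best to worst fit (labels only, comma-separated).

II, I, IV, III

Ratios: I = 692 / 528 ≈ 1.311; II = 730 / 544 ≈ 1.342; III = 1423 / 966 ≈ 1.473; IV = 2425 / 1762 ≈ 1.376.
|Δ from 1.333|: I 0.022; II 0.009; III 0.140; IV 0.043.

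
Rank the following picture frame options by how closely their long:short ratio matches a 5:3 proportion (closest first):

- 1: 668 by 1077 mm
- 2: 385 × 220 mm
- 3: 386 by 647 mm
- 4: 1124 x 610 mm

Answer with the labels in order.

3, 1, 2, 4

1: 1077/668 ≈ 1.612 → |1.612 − 1.667| = 0.055
2: 385/220 ≈ 1.750 → |1.750 − 1.667| = 0.083
3: 647/386 ≈ 1.676 → |1.676 − 1.667| = 0.009
4: 1124/610 ≈ 1.843 → |1.843 − 1.667| = 0.176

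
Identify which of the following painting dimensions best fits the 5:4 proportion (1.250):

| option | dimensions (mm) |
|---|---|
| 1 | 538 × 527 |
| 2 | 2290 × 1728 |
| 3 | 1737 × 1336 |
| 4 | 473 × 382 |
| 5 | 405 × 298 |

4

Ratios (long/short): 1 ≈ 1.021; 2 ≈ 1.325; 3 ≈ 1.300; 4 ≈ 1.238; 5 ≈ 1.359.
5:4 ≈ 1.250; option 4 is nearest (Δ 0.012).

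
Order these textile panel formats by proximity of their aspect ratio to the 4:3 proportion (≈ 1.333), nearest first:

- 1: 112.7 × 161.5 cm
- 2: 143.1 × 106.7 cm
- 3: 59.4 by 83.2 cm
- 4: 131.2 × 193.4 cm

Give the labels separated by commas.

Ratios: 1 = 161.5 / 112.7 ≈ 1.433; 2 = 143.1 / 106.7 ≈ 1.341; 3 = 83.2 / 59.4 ≈ 1.401; 4 = 193.4 / 131.2 ≈ 1.474.
|Δ from 1.333|: 1 0.100; 2 0.008; 3 0.068; 4 0.141.

2, 3, 1, 4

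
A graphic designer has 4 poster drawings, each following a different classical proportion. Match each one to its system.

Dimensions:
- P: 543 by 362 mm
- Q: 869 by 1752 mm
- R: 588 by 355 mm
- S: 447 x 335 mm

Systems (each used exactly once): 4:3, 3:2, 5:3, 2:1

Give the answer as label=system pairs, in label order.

P=3:2, Q=2:1, R=5:3, S=4:3

Ratios: P ≈ 1.500; Q ≈ 2.016; R ≈ 1.656; S ≈ 1.334.
Targets: 4:3 ≈ 1.333; 3:2 ≈ 1.500; 5:3 ≈ 1.667; 2:1 ≈ 2.000.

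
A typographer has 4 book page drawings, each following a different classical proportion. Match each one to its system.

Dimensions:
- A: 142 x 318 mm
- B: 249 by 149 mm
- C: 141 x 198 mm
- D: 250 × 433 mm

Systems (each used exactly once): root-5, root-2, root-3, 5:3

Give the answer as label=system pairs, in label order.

A=root-5, B=5:3, C=root-2, D=root-3

Ratios: A ≈ 2.239; B ≈ 1.671; C ≈ 1.404; D ≈ 1.732.
Targets: root-5 ≈ 2.236; root-2 ≈ 1.414; root-3 ≈ 1.732; 5:3 ≈ 1.667.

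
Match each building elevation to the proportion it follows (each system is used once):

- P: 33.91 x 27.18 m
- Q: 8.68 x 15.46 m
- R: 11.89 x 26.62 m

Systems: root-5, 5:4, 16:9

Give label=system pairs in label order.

P=5:4, Q=16:9, R=root-5

P = 33.91/27.18 ≈ 1.248 → 5:4 (1.250)
Q = 15.46/8.68 ≈ 1.781 → 16:9 (1.778)
R = 26.62/11.89 ≈ 2.239 → root-5 (2.236)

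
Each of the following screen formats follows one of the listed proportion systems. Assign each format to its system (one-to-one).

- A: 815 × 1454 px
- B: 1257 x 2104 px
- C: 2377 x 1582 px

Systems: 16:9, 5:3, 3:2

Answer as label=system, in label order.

A=16:9, B=5:3, C=3:2

A = 1454/815 ≈ 1.784 → 16:9 (1.778)
B = 2104/1257 ≈ 1.674 → 5:3 (1.667)
C = 2377/1582 ≈ 1.503 → 3:2 (1.500)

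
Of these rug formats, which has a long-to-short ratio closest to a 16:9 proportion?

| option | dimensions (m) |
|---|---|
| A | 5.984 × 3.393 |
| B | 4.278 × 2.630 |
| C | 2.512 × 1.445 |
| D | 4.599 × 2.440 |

Target 16:9 ≈ 1.778.
A: 1.764 (Δ0.014)  B: 1.627 (Δ0.151)  C: 1.738 (Δ0.040)  D: 1.885 (Δ0.107)

A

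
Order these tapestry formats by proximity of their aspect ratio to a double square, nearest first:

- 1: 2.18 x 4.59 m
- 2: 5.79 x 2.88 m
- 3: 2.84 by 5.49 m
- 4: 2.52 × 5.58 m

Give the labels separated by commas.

2, 3, 1, 4

Ratios: 1 = 4.59 / 2.18 ≈ 2.106; 2 = 5.79 / 2.88 ≈ 2.010; 3 = 5.49 / 2.84 ≈ 1.933; 4 = 5.58 / 2.52 ≈ 2.214.
|Δ from 2.000|: 1 0.106; 2 0.010; 3 0.067; 4 0.214.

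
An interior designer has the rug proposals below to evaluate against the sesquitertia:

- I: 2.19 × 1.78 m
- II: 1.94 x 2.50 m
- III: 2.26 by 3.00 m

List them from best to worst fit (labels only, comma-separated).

III, II, I

Ratios: I = 2.19 / 1.78 ≈ 1.230; II = 2.50 / 1.94 ≈ 1.289; III = 3.00 / 2.26 ≈ 1.327.
|Δ from 1.333|: I 0.103; II 0.044; III 0.006.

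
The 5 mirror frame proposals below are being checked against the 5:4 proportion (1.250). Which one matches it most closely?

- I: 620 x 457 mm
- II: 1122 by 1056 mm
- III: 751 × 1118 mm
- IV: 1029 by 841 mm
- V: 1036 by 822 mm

Ratios (long/short): I ≈ 1.357; II ≈ 1.062; III ≈ 1.489; IV ≈ 1.224; V ≈ 1.260.
5:4 ≈ 1.250; option V is nearest (Δ 0.010).

V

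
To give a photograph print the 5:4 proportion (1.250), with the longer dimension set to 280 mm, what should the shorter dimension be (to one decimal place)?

224.0 mm

5:4 = 1.25000.
Shorter side = 280 ÷ 1.25000 ≈ 224.000 → 224.0 mm.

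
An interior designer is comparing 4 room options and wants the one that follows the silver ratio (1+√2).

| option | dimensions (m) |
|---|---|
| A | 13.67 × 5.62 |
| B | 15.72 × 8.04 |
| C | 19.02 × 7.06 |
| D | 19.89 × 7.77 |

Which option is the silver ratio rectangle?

A

Target silver ratio ≈ 2.414.
A: 2.432 (Δ0.018)  B: 1.955 (Δ0.459)  C: 2.694 (Δ0.280)  D: 2.560 (Δ0.146)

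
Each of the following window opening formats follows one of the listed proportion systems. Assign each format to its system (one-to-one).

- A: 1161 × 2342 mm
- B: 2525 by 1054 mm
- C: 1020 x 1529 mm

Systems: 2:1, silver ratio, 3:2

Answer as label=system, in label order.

A = 2342/1161 ≈ 2.017 → 2:1 (2.000)
B = 2525/1054 ≈ 2.396 → silver ratio (2.414)
C = 1529/1020 ≈ 1.499 → 3:2 (1.500)

A=2:1, B=silver ratio, C=3:2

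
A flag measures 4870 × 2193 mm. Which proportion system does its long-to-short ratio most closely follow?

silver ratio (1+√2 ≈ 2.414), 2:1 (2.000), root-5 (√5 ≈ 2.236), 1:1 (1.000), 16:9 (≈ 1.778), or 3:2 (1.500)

root-5

Ratio = 4870 / 2193 ≈ 2.221.
Distances: silver ratio 2.414 (Δ 0.193); 2:1 2.000 (Δ 0.221); root-5 2.236 (Δ 0.015); 1:1 1.000 (Δ 1.221); 16:9 1.778 (Δ 0.443); 3:2 1.500 (Δ 0.721).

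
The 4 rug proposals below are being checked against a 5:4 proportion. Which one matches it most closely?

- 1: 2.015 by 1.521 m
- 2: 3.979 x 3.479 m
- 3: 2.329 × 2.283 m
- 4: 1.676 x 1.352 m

4

Ratios (long/short): 1 ≈ 1.325; 2 ≈ 1.144; 3 ≈ 1.020; 4 ≈ 1.240.
5:4 ≈ 1.250; option 4 is nearest (Δ 0.010).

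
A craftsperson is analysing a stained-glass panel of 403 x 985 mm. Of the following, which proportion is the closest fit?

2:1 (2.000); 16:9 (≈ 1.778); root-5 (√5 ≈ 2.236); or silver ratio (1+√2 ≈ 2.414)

silver ratio

Ratio = 985 / 403 ≈ 2.444.
Distances: 2:1 2.000 (Δ 0.444); 16:9 1.778 (Δ 0.666); root-5 2.236 (Δ 0.208); silver ratio 2.414 (Δ 0.030).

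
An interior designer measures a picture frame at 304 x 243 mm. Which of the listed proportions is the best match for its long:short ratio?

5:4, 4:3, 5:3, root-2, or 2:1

5:4

304/243 ≈ 1.251. Nearest candidates are 5:4 (1.250, off by 0.001) and 4:3 (1.333, off by 0.082).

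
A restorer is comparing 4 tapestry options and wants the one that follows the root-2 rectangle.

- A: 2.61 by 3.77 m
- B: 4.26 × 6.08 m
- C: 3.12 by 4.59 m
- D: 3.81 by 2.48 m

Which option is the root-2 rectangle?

Target root-2 ≈ 1.414.
A: 1.444 (Δ0.030)  B: 1.427 (Δ0.013)  C: 1.471 (Δ0.057)  D: 1.536 (Δ0.122)

B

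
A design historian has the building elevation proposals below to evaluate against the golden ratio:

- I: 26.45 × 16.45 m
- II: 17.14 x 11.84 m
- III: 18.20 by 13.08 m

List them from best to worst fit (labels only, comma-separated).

Ratios: I = 26.45 / 16.45 ≈ 1.608; II = 17.14 / 11.84 ≈ 1.448; III = 18.20 / 13.08 ≈ 1.391.
|Δ from 1.618|: I 0.010; II 0.170; III 0.227.

I, II, III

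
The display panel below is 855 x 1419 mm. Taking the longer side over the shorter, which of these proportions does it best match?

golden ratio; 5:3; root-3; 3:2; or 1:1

5:3

Ratio = 1419 / 855 ≈ 1.660.
Distances: golden ratio 1.618 (Δ 0.042); 5:3 1.667 (Δ 0.007); root-3 1.732 (Δ 0.072); 3:2 1.500 (Δ 0.160); 1:1 1.000 (Δ 0.660).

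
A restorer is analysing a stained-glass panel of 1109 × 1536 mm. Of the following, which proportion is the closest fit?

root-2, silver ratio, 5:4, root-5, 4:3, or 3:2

Ratio = 1536 / 1109 ≈ 1.385.
Distances: root-2 1.414 (Δ 0.029); silver ratio 2.414 (Δ 1.029); 5:4 1.250 (Δ 0.135); root-5 2.236 (Δ 0.851); 4:3 1.333 (Δ 0.052); 3:2 1.500 (Δ 0.115).

root-2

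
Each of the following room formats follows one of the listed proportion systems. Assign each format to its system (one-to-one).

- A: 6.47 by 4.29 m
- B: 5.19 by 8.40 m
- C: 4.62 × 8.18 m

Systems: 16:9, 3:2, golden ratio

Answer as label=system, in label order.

Ratios: A ≈ 1.508; B ≈ 1.618; C ≈ 1.771.
Targets: 16:9 ≈ 1.778; 3:2 ≈ 1.500; golden ratio ≈ 1.618.

A=3:2, B=golden ratio, C=16:9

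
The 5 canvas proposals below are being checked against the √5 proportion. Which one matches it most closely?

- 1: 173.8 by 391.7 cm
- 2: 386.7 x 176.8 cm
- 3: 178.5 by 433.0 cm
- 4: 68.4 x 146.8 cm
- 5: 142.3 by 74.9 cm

Ratios (long/short): 1 ≈ 2.254; 2 ≈ 2.187; 3 ≈ 2.426; 4 ≈ 2.146; 5 ≈ 1.900.
root-5 ≈ 2.236; option 1 is nearest (Δ 0.018).

1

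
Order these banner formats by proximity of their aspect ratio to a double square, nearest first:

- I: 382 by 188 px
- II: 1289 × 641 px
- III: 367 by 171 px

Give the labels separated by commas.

I: 382/188 ≈ 2.032 → |2.032 − 2.000| = 0.032
II: 1289/641 ≈ 2.011 → |2.011 − 2.000| = 0.011
III: 367/171 ≈ 2.146 → |2.146 − 2.000| = 0.146

II, I, III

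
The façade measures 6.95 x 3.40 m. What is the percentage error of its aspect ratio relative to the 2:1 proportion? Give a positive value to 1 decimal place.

2.2%

Ratio = 6.95 / 3.40 ≈ 2.0441.
Ideal 2:1 = 2.0000. |2.0441 − 2.0000| / 2.0000 ≈ 2.20% → 2.2%.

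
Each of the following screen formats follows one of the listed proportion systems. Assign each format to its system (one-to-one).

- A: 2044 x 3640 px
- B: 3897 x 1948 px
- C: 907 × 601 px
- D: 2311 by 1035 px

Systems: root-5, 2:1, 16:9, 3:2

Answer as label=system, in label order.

A=16:9, B=2:1, C=3:2, D=root-5

Ratios: A ≈ 1.781; B ≈ 2.001; C ≈ 1.509; D ≈ 2.233.
Targets: root-5 ≈ 2.236; 2:1 ≈ 2.000; 16:9 ≈ 1.778; 3:2 ≈ 1.500.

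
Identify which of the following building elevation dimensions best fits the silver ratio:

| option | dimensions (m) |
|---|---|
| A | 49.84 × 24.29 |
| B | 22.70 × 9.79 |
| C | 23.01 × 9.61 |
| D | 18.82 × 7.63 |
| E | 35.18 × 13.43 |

Target silver ratio ≈ 2.414.
A: 2.052 (Δ0.362)  B: 2.319 (Δ0.095)  C: 2.394 (Δ0.020)  D: 2.467 (Δ0.053)  E: 2.620 (Δ0.206)

C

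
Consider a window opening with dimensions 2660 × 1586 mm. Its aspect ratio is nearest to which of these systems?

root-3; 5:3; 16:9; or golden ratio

2660/1586 ≈ 1.677. Nearest candidates are 5:3 (1.667, off by 0.010) and root-3 (1.732, off by 0.055).

5:3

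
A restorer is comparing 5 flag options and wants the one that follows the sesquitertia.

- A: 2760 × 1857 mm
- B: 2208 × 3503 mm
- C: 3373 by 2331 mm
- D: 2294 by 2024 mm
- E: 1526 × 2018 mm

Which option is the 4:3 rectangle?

Target 4:3 ≈ 1.333.
A: 1.486 (Δ0.153)  B: 1.587 (Δ0.254)  C: 1.447 (Δ0.114)  D: 1.133 (Δ0.200)  E: 1.322 (Δ0.011)

E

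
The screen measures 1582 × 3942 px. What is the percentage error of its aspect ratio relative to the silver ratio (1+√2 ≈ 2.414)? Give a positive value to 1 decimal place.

Ratio = 3942 / 1582 ≈ 2.4918.
Ideal silver ratio ≈ 2.4142. |2.4918 − 2.4142| / 2.4142 ≈ 3.21% → 3.2%.

3.2%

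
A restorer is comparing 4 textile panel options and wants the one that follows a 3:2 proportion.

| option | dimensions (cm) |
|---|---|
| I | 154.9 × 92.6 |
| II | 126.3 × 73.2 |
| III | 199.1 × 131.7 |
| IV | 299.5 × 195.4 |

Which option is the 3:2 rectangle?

III

Target 3:2 ≈ 1.500.
I: 1.673 (Δ0.173)  II: 1.725 (Δ0.225)  III: 1.512 (Δ0.012)  IV: 1.533 (Δ0.033)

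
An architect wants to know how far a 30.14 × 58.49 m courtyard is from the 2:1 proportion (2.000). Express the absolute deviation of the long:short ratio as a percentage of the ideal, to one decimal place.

Ratio = 58.49 / 30.14 ≈ 1.9406.
Ideal 2:1 = 2.0000. |1.9406 − 2.0000| / 2.0000 ≈ 2.97% → 3.0%.

3.0%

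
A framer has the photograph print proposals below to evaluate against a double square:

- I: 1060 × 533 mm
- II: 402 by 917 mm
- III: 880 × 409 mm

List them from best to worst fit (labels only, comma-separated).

I, III, II

I: 1060/533 ≈ 1.989 → |1.989 − 2.000| = 0.011
II: 917/402 ≈ 2.281 → |2.281 − 2.000| = 0.281
III: 880/409 ≈ 2.152 → |2.152 − 2.000| = 0.152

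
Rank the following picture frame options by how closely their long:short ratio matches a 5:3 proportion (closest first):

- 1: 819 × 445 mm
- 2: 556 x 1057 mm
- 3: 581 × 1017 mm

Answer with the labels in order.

3, 1, 2

Ratios: 1 = 819 / 445 ≈ 1.840; 2 = 1057 / 556 ≈ 1.901; 3 = 1017 / 581 ≈ 1.750.
|Δ from 1.667|: 1 0.173; 2 0.234; 3 0.083.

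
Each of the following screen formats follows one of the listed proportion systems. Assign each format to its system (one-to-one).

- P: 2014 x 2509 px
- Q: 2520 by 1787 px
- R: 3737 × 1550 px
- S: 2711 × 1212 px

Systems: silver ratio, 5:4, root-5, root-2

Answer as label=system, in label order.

P = 2509/2014 ≈ 1.246 → 5:4 (1.250)
Q = 2520/1787 ≈ 1.410 → root-2 (1.414)
R = 3737/1550 ≈ 2.411 → silver ratio (2.414)
S = 2711/1212 ≈ 2.237 → root-5 (2.236)

P=5:4, Q=root-2, R=silver ratio, S=root-5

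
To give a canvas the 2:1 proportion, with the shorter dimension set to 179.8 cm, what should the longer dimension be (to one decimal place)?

2:1 = 2.00000.
Longer side = 179.8 × 2.00000 ≈ 359.600 → 359.6 cm.

359.6 cm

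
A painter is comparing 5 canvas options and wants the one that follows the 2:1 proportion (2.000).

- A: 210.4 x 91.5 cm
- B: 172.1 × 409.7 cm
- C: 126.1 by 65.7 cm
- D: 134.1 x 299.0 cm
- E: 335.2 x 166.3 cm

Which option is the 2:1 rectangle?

Ratios (long/short): A ≈ 2.299; B ≈ 2.381; C ≈ 1.919; D ≈ 2.230; E ≈ 2.016.
2:1 ≈ 2.000; option E is nearest (Δ 0.016).

E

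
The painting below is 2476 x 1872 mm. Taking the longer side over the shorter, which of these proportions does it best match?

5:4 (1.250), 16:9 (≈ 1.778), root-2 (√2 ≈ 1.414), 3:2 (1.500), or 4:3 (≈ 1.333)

4:3

Ratio = 2476 / 1872 ≈ 1.323.
Distances: 5:4 1.250 (Δ 0.073); 16:9 1.778 (Δ 0.455); root-2 1.414 (Δ 0.091); 3:2 1.500 (Δ 0.177); 4:3 1.333 (Δ 0.010).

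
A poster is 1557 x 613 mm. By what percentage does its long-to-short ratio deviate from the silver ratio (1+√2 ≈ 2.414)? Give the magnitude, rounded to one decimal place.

5.2%

Ratio = 1557 / 613 ≈ 2.5400.
Ideal silver ratio ≈ 2.4142. |2.5400 − 2.4142| / 2.4142 ≈ 5.21% → 5.2%.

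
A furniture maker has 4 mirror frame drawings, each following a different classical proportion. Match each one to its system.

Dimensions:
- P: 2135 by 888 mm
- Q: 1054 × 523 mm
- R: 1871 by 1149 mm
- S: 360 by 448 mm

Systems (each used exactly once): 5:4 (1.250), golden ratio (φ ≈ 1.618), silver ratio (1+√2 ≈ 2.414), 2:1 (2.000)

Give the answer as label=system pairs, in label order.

P = 2135/888 ≈ 2.404 → silver ratio (2.414)
Q = 1054/523 ≈ 2.015 → 2:1 (2.000)
R = 1871/1149 ≈ 1.628 → golden ratio (1.618)
S = 448/360 ≈ 1.244 → 5:4 (1.250)

P=silver ratio, Q=2:1, R=golden ratio, S=5:4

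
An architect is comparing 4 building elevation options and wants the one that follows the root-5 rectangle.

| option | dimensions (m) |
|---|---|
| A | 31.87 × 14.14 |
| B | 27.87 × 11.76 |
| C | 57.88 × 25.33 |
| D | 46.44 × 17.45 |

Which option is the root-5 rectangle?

A

Target root-5 ≈ 2.236.
A: 2.254 (Δ0.018)  B: 2.370 (Δ0.134)  C: 2.285 (Δ0.049)  D: 2.661 (Δ0.425)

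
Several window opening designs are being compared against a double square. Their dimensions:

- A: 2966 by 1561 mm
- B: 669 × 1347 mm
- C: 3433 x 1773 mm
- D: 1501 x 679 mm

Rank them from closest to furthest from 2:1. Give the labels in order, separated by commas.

Ratios: A = 2966 / 1561 ≈ 1.900; B = 1347 / 669 ≈ 2.013; C = 3433 / 1773 ≈ 1.936; D = 1501 / 679 ≈ 2.211.
|Δ from 2.000|: A 0.100; B 0.013; C 0.064; D 0.211.

B, C, A, D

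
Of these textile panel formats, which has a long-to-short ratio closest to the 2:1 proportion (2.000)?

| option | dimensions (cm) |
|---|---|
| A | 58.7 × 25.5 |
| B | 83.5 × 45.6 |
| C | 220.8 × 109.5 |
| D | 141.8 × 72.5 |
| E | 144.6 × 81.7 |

Target 2:1 ≈ 2.000.
A: 2.302 (Δ0.302)  B: 1.831 (Δ0.169)  C: 2.016 (Δ0.016)  D: 1.956 (Δ0.044)  E: 1.770 (Δ0.230)

C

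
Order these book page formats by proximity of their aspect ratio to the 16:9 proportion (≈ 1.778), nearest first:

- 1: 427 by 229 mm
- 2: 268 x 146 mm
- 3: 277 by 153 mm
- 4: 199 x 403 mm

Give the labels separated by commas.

3, 2, 1, 4

Ratios: 1 = 427 / 229 ≈ 1.865; 2 = 268 / 146 ≈ 1.836; 3 = 277 / 153 ≈ 1.810; 4 = 403 / 199 ≈ 2.025.
|Δ from 1.778|: 1 0.087; 2 0.058; 3 0.032; 4 0.247.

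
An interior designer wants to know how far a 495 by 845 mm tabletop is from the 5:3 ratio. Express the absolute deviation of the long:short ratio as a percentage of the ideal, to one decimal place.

2.4%

Ratio = 845 / 495 ≈ 1.7071.
Ideal 5:3 ≈ 1.6667. |1.7071 − 1.6667| / 1.6667 ≈ 2.42% → 2.4%.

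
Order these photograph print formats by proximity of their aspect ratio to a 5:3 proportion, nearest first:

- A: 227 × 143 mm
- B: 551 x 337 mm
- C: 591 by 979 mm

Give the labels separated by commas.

C, B, A

A: 227/143 ≈ 1.587 → |1.587 − 1.667| = 0.080
B: 551/337 ≈ 1.635 → |1.635 − 1.667| = 0.032
C: 979/591 ≈ 1.657 → |1.657 − 1.667| = 0.010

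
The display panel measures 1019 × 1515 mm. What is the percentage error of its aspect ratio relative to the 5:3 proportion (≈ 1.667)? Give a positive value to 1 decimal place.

Ratio = 1515 / 1019 ≈ 1.4868.
Ideal 5:3 ≈ 1.6667. |1.4868 − 1.6667| / 1.6667 ≈ 10.79% → 10.8%.

10.8%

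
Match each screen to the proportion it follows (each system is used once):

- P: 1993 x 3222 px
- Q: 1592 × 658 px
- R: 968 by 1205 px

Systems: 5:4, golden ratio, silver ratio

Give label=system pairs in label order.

P=golden ratio, Q=silver ratio, R=5:4

Ratios: P ≈ 1.617; Q ≈ 2.419; R ≈ 1.245.
Targets: 5:4 ≈ 1.250; golden ratio ≈ 1.618; silver ratio ≈ 2.414.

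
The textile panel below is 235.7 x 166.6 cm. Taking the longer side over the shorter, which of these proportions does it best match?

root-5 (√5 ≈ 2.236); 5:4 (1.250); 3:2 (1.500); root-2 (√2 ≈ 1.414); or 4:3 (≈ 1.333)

root-2

Ratio = 235.7 / 166.6 ≈ 1.415.
Distances: root-5 2.236 (Δ 0.821); 5:4 1.250 (Δ 0.165); 3:2 1.500 (Δ 0.085); root-2 1.414 (Δ 0.001); 4:3 1.333 (Δ 0.082).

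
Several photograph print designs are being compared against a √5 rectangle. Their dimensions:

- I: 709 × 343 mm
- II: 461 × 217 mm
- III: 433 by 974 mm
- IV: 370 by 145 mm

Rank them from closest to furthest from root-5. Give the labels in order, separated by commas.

III, II, I, IV

I: 709/343 ≈ 2.067 → |2.067 − 2.236| = 0.169
II: 461/217 ≈ 2.124 → |2.124 − 2.236| = 0.112
III: 974/433 ≈ 2.249 → |2.249 − 2.236| = 0.013
IV: 370/145 ≈ 2.552 → |2.552 − 2.236| = 0.316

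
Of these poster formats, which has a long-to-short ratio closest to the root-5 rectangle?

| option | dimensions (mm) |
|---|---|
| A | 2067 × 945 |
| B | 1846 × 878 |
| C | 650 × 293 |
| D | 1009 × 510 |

C

Target root-5 ≈ 2.236.
A: 2.187 (Δ0.049)  B: 2.103 (Δ0.133)  C: 2.218 (Δ0.018)  D: 1.978 (Δ0.258)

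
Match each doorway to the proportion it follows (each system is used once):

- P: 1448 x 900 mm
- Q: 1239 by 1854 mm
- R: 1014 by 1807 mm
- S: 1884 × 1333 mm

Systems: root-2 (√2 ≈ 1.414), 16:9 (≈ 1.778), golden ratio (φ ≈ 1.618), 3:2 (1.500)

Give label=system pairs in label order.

P = 1448/900 ≈ 1.609 → golden ratio (1.618)
Q = 1854/1239 ≈ 1.496 → 3:2 (1.500)
R = 1807/1014 ≈ 1.782 → 16:9 (1.778)
S = 1884/1333 ≈ 1.413 → root-2 (1.414)

P=golden ratio, Q=3:2, R=16:9, S=root-2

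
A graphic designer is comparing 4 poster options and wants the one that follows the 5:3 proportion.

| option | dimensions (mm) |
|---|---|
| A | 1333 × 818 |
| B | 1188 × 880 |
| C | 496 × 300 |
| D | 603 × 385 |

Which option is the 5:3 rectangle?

Target 5:3 ≈ 1.667.
A: 1.630 (Δ0.037)  B: 1.350 (Δ0.317)  C: 1.653 (Δ0.014)  D: 1.566 (Δ0.101)

C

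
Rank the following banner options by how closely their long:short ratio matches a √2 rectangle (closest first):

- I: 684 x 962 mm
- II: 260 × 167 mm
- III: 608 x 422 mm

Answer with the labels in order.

I, III, II

Ratios: I = 962 / 684 ≈ 1.406; II = 260 / 167 ≈ 1.557; III = 608 / 422 ≈ 1.441.
|Δ from 1.414|: I 0.008; II 0.143; III 0.027.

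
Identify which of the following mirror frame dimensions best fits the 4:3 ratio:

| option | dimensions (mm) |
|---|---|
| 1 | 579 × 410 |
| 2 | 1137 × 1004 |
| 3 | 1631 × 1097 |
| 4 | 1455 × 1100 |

Target 4:3 ≈ 1.333.
1: 1.412 (Δ0.079)  2: 1.132 (Δ0.201)  3: 1.487 (Δ0.154)  4: 1.323 (Δ0.010)

4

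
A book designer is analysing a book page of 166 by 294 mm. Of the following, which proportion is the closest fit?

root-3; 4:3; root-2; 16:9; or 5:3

294/166 ≈ 1.771. Nearest candidates are 16:9 (1.778, off by 0.007) and root-3 (1.732, off by 0.039).

16:9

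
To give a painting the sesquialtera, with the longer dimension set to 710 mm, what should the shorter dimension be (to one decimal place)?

3:2 = 1.50000.
Shorter side = 710 ÷ 1.50000 ≈ 473.333 → 473.3 mm.

473.3 mm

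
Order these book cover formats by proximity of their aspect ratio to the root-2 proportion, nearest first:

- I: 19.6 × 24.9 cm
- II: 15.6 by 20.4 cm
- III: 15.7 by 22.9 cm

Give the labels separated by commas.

Ratios: I = 24.9 / 19.6 ≈ 1.270; II = 20.4 / 15.6 ≈ 1.308; III = 22.9 / 15.7 ≈ 1.459.
|Δ from 1.414|: I 0.144; II 0.106; III 0.045.

III, II, I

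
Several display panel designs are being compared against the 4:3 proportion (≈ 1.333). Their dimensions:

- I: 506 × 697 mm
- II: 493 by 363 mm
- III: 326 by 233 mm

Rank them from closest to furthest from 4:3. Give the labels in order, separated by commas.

Ratios: I = 697 / 506 ≈ 1.377; II = 493 / 363 ≈ 1.358; III = 326 / 233 ≈ 1.399.
|Δ from 1.333|: I 0.044; II 0.025; III 0.066.

II, I, III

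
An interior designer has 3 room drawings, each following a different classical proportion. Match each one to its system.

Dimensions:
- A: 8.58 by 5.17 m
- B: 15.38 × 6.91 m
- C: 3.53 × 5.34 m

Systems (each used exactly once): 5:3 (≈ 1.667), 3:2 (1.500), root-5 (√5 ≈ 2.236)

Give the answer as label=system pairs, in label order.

Ratios: A ≈ 1.660; B ≈ 2.226; C ≈ 1.513.
Targets: 5:3 ≈ 1.667; 3:2 ≈ 1.500; root-5 ≈ 2.236.

A=5:3, B=root-5, C=3:2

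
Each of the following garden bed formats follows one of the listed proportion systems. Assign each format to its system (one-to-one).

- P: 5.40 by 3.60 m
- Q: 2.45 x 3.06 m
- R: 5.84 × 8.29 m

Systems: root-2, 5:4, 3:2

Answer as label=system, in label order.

P = 5.40/3.60 ≈ 1.500 → 3:2 (1.500)
Q = 3.06/2.45 ≈ 1.249 → 5:4 (1.250)
R = 8.29/5.84 ≈ 1.420 → root-2 (1.414)

P=3:2, Q=5:4, R=root-2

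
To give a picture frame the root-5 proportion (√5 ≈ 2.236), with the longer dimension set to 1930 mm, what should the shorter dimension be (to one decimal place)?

863.1 mm

root-5 ≈ 2.23607.
Shorter side = 1930 ÷ 2.23607 ≈ 863.121 → 863.1 mm.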